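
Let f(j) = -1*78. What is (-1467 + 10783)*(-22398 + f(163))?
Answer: -209386416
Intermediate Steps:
f(j) = -78
(-1467 + 10783)*(-22398 + f(163)) = (-1467 + 10783)*(-22398 - 78) = 9316*(-22476) = -209386416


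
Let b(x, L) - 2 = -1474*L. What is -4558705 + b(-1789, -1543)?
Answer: -2284321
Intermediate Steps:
b(x, L) = 2 - 1474*L
-4558705 + b(-1789, -1543) = -4558705 + (2 - 1474*(-1543)) = -4558705 + (2 + 2274382) = -4558705 + 2274384 = -2284321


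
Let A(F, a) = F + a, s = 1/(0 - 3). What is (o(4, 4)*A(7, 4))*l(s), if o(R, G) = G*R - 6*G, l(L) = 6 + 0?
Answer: -528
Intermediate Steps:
s = -⅓ (s = 1/(-3) = -⅓ ≈ -0.33333)
l(L) = 6
o(R, G) = -6*G + G*R
(o(4, 4)*A(7, 4))*l(s) = ((4*(-6 + 4))*(7 + 4))*6 = ((4*(-2))*11)*6 = -8*11*6 = -88*6 = -528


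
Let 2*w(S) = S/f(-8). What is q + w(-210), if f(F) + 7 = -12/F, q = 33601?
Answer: 369821/11 ≈ 33620.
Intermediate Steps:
f(F) = -7 - 12/F
w(S) = -S/11 (w(S) = (S/(-7 - 12/(-8)))/2 = (S/(-7 - 12*(-1/8)))/2 = (S/(-7 + 3/2))/2 = (S/(-11/2))/2 = (S*(-2/11))/2 = (-2*S/11)/2 = -S/11)
q + w(-210) = 33601 - 1/11*(-210) = 33601 + 210/11 = 369821/11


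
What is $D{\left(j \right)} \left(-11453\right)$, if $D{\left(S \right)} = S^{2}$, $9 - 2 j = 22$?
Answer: $- \frac{1935557}{4} \approx -4.8389 \cdot 10^{5}$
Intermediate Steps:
$j = - \frac{13}{2}$ ($j = \frac{9}{2} - 11 = - \frac{13}{2} \approx -6.5$)
$D{\left(j \right)} \left(-11453\right) = \left(- \frac{13}{2}\right)^{2} \left(-11453\right) = \frac{169}{4} \left(-11453\right) = - \frac{1935557}{4}$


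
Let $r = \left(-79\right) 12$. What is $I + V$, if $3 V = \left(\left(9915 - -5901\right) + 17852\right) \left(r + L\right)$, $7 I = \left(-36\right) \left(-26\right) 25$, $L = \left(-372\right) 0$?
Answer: $- \frac{74450216}{7} \approx -1.0636 \cdot 10^{7}$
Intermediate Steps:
$L = 0$
$r = -948$
$I = \frac{23400}{7}$ ($I = \frac{\left(-36\right) \left(-26\right) 25}{7} = \frac{936 \cdot 25}{7} = \frac{1}{7} \cdot 23400 = \frac{23400}{7} \approx 3342.9$)
$V = -10639088$ ($V = \frac{\left(\left(9915 - -5901\right) + 17852\right) \left(-948 + 0\right)}{3} = \frac{\left(\left(9915 + 5901\right) + 17852\right) \left(-948\right)}{3} = \frac{\left(15816 + 17852\right) \left(-948\right)}{3} = \frac{33668 \left(-948\right)}{3} = \frac{1}{3} \left(-31917264\right) = -10639088$)
$I + V = \frac{23400}{7} - 10639088 = - \frac{74450216}{7}$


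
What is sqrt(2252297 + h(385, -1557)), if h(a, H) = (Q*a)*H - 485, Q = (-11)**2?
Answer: I*sqrt(70281033) ≈ 8383.4*I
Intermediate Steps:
Q = 121
h(a, H) = -485 + 121*H*a (h(a, H) = (121*a)*H - 485 = 121*H*a - 485 = -485 + 121*H*a)
sqrt(2252297 + h(385, -1557)) = sqrt(2252297 + (-485 + 121*(-1557)*385)) = sqrt(2252297 + (-485 - 72532845)) = sqrt(2252297 - 72533330) = sqrt(-70281033) = I*sqrt(70281033)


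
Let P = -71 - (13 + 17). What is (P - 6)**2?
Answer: 11449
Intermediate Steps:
P = -101 (P = -71 - 1*30 = -71 - 30 = -101)
(P - 6)**2 = (-101 - 6)**2 = (-107)**2 = 11449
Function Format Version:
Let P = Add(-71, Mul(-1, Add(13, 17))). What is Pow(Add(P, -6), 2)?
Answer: 11449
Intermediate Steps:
P = -101 (P = Add(-71, Mul(-1, 30)) = Add(-71, -30) = -101)
Pow(Add(P, -6), 2) = Pow(Add(-101, -6), 2) = Pow(-107, 2) = 11449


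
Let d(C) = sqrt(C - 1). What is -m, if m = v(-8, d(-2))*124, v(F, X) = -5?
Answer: 620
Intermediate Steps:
d(C) = sqrt(-1 + C)
m = -620 (m = -5*124 = -620)
-m = -1*(-620) = 620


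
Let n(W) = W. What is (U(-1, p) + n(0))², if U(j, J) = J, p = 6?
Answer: 36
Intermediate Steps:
(U(-1, p) + n(0))² = (6 + 0)² = 6² = 36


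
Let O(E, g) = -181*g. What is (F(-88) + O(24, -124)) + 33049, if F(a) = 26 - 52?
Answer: 55467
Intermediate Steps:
F(a) = -26
(F(-88) + O(24, -124)) + 33049 = (-26 - 181*(-124)) + 33049 = (-26 + 22444) + 33049 = 22418 + 33049 = 55467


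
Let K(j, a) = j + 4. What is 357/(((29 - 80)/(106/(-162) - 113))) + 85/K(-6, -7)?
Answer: 121999/162 ≈ 753.08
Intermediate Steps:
K(j, a) = 4 + j
357/(((29 - 80)/(106/(-162) - 113))) + 85/K(-6, -7) = 357/(((29 - 80)/(106/(-162) - 113))) + 85/(4 - 6) = 357/((-51/(106*(-1/162) - 113))) + 85/(-2) = 357/((-51/(-53/81 - 113))) + 85*(-½) = 357/((-51/(-9206/81))) - 85/2 = 357/((-51*(-81/9206))) - 85/2 = 357/(4131/9206) - 85/2 = 357*(9206/4131) - 85/2 = 64442/81 - 85/2 = 121999/162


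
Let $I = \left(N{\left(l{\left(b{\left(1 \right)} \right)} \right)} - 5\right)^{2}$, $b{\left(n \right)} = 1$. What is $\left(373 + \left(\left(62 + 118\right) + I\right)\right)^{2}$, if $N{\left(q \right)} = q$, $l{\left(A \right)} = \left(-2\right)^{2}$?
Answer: $306916$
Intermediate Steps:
$l{\left(A \right)} = 4$
$I = 1$ ($I = \left(4 - 5\right)^{2} = \left(-1\right)^{2} = 1$)
$\left(373 + \left(\left(62 + 118\right) + I\right)\right)^{2} = \left(373 + \left(\left(62 + 118\right) + 1\right)\right)^{2} = \left(373 + \left(180 + 1\right)\right)^{2} = \left(373 + 181\right)^{2} = 554^{2} = 306916$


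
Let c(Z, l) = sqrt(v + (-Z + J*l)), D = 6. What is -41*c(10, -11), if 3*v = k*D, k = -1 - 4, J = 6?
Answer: -41*I*sqrt(86) ≈ -380.22*I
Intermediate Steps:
k = -5
v = -10 (v = (-5*6)/3 = (1/3)*(-30) = -10)
c(Z, l) = sqrt(-10 - Z + 6*l) (c(Z, l) = sqrt(-10 + (-Z + 6*l)) = sqrt(-10 - Z + 6*l))
-41*c(10, -11) = -41*sqrt(-10 - 1*10 + 6*(-11)) = -41*sqrt(-10 - 10 - 66) = -41*I*sqrt(86)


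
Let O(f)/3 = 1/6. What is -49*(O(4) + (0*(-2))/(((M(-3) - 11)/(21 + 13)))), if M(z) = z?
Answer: -49/2 ≈ -24.500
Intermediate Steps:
O(f) = ½ (O(f) = 3/6 = 3*(⅙) = ½)
-49*(O(4) + (0*(-2))/(((M(-3) - 11)/(21 + 13)))) = -49*(½ + (0*(-2))/(((-3 - 11)/(21 + 13)))) = -49*(½ + 0/((-14/34))) = -49*(½ + 0/((-14*1/34))) = -49*(½ + 0/(-7/17)) = -49*(½ + 0*(-17/7)) = -49*(½ + 0) = -49*½ = -49/2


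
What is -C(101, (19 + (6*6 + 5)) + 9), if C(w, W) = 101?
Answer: -101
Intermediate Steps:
-C(101, (19 + (6*6 + 5)) + 9) = -1*101 = -101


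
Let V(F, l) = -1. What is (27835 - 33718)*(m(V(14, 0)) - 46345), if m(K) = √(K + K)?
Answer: 272647635 - 5883*I*√2 ≈ 2.7265e+8 - 8319.8*I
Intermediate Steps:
m(K) = √2*√K (m(K) = √(2*K) = √2*√K)
(27835 - 33718)*(m(V(14, 0)) - 46345) = (27835 - 33718)*(√2*√(-1) - 46345) = -5883*(√2*I - 46345) = -5883*(I*√2 - 46345) = -5883*(-46345 + I*√2) = 272647635 - 5883*I*√2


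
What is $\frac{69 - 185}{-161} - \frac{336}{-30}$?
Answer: $\frac{9596}{805} \approx 11.921$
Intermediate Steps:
$\frac{69 - 185}{-161} - \frac{336}{-30} = \left(69 - 185\right) \left(- \frac{1}{161}\right) - - \frac{56}{5} = \left(-116\right) \left(- \frac{1}{161}\right) + \frac{56}{5} = \frac{116}{161} + \frac{56}{5} = \frac{9596}{805}$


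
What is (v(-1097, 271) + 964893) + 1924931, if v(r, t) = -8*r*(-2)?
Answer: 2872272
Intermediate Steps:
v(r, t) = 16*r
(v(-1097, 271) + 964893) + 1924931 = (16*(-1097) + 964893) + 1924931 = (-17552 + 964893) + 1924931 = 947341 + 1924931 = 2872272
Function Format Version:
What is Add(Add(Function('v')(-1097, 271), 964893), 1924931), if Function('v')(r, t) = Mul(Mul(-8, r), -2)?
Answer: 2872272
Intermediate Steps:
Function('v')(r, t) = Mul(16, r)
Add(Add(Function('v')(-1097, 271), 964893), 1924931) = Add(Add(Mul(16, -1097), 964893), 1924931) = Add(Add(-17552, 964893), 1924931) = Add(947341, 1924931) = 2872272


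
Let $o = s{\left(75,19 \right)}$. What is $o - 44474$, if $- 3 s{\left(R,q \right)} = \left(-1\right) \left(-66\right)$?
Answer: $-44496$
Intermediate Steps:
$s{\left(R,q \right)} = -22$ ($s{\left(R,q \right)} = - \frac{\left(-1\right) \left(-66\right)}{3} = \left(- \frac{1}{3}\right) 66 = -22$)
$o = -22$
$o - 44474 = -22 - 44474 = -44496$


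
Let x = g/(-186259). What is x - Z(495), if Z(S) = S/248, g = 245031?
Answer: -152965893/46192232 ≈ -3.3115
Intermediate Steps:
Z(S) = S/248 (Z(S) = S*(1/248) = S/248)
x = -245031/186259 (x = 245031/(-186259) = 245031*(-1/186259) = -245031/186259 ≈ -1.3155)
x - Z(495) = -245031/186259 - 495/248 = -152965893/46192232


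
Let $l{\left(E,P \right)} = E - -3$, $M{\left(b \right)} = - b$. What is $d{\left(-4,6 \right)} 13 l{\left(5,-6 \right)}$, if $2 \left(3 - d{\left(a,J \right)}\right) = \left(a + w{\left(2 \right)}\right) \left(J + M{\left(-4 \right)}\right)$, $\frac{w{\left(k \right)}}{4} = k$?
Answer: $-1768$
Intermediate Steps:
$w{\left(k \right)} = 4 k$
$d{\left(a,J \right)} = 3 - \frac{\left(4 + J\right) \left(8 + a\right)}{2}$ ($d{\left(a,J \right)} = 3 - \frac{\left(a + 4 \cdot 2\right) \left(J - -4\right)}{2} = 3 - \frac{\left(a + 8\right) \left(J + 4\right)}{2} = 3 - \frac{\left(8 + a\right) \left(4 + J\right)}{2} = 3 - \frac{\left(4 + J\right) \left(8 + a\right)}{2}$)
$l{\left(E,P \right)} = 3 + E$ ($l{\left(E,P \right)} = E + 3 = 3 + E$)
$d{\left(-4,6 \right)} 13 l{\left(5,-6 \right)} = \left(-13 - 24 - -8 - 3 \left(-4\right)\right) 13 \left(3 + 5\right) = \left(-13 - 24 + 8 + 12\right) 13 \cdot 8 = \left(-17\right) 13 \cdot 8 = \left(-221\right) 8 = -1768$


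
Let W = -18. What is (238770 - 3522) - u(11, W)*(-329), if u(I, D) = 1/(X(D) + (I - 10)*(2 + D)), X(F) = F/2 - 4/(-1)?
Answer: 705697/3 ≈ 2.3523e+5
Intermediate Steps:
X(F) = 4 + F/2 (X(F) = F*(1/2) - 4*(-1) = F/2 + 4 = 4 + F/2)
u(I, D) = 1/(4 + D/2 + (-10 + I)*(2 + D)) (u(I, D) = 1/((4 + D/2) + (I - 10)*(2 + D)) = 1/((4 + D/2) + (-10 + I)*(2 + D)) = 1/(4 + D/2 + (-10 + I)*(2 + D)))
(238770 - 3522) - u(11, W)*(-329) = (238770 - 3522) - 2/(-32 - 19*(-18) + 4*11 + 2*(-18)*11)*(-329) = 235248 - 2/(-32 + 342 + 44 - 396)*(-329) = 235248 - 2/(-42)*(-329) = 235248 - 2*(-1/42)*(-329) = 235248 - (-1)*(-329)/21 = 235248 - 1*47/3 = 235248 - 47/3 = 705697/3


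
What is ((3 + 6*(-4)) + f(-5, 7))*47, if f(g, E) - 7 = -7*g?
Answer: 987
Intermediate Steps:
f(g, E) = 7 - 7*g
((3 + 6*(-4)) + f(-5, 7))*47 = ((3 + 6*(-4)) + (7 - 7*(-5)))*47 = ((3 - 24) + (7 + 35))*47 = (-21 + 42)*47 = 21*47 = 987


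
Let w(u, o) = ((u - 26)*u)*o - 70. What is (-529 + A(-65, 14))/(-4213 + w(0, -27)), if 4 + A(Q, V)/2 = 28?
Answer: 481/4283 ≈ 0.11230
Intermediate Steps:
A(Q, V) = 48 (A(Q, V) = -8 + 2*28 = -8 + 56 = 48)
w(u, o) = -70 + o*u*(-26 + u) (w(u, o) = ((-26 + u)*u)*o - 70 = (u*(-26 + u))*o - 70 = o*u*(-26 + u) - 70 = -70 + o*u*(-26 + u))
(-529 + A(-65, 14))/(-4213 + w(0, -27)) = (-529 + 48)/(-4213 + (-70 - 27*0² - 26*(-27)*0)) = -481/(-4213 + (-70 - 27*0 + 0)) = -481/(-4213 + (-70 + 0 + 0)) = -481/(-4213 - 70) = -481/(-4283) = -481*(-1/4283) = 481/4283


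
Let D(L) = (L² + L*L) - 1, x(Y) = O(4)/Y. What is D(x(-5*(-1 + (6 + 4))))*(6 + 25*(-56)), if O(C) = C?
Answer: 2778242/2025 ≈ 1372.0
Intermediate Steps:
x(Y) = 4/Y
D(L) = -1 + 2*L² (D(L) = (L² + L²) - 1 = 2*L² - 1 = -1 + 2*L²)
D(x(-5*(-1 + (6 + 4))))*(6 + 25*(-56)) = (-1 + 2*(4/((-5*(-1 + (6 + 4)))))²)*(6 + 25*(-56)) = (-1 + 2*(4/((-5*(-1 + 10))))²)*(6 - 1400) = (-1 + 2*(4/((-5*9)))²)*(-1394) = (-1 + 2*(4/(-45))²)*(-1394) = (-1 + 2*(4*(-1/45))²)*(-1394) = (-1 + 2*(-4/45)²)*(-1394) = (-1 + 2*(16/2025))*(-1394) = (-1 + 32/2025)*(-1394) = -1993/2025*(-1394) = 2778242/2025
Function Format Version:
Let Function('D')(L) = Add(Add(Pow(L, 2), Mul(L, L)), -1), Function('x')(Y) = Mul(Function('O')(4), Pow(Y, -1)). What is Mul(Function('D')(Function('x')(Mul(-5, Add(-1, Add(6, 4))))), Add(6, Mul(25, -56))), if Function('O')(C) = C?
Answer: Rational(2778242, 2025) ≈ 1372.0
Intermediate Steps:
Function('x')(Y) = Mul(4, Pow(Y, -1))
Function('D')(L) = Add(-1, Mul(2, Pow(L, 2))) (Function('D')(L) = Add(Add(Pow(L, 2), Pow(L, 2)), -1) = Add(Mul(2, Pow(L, 2)), -1) = Add(-1, Mul(2, Pow(L, 2))))
Mul(Function('D')(Function('x')(Mul(-5, Add(-1, Add(6, 4))))), Add(6, Mul(25, -56))) = Mul(Add(-1, Mul(2, Pow(Mul(4, Pow(Mul(-5, Add(-1, Add(6, 4))), -1)), 2))), Add(6, Mul(25, -56))) = Mul(Add(-1, Mul(2, Pow(Mul(4, Pow(Mul(-5, Add(-1, 10)), -1)), 2))), Add(6, -1400)) = Mul(Add(-1, Mul(2, Pow(Mul(4, Pow(Mul(-5, 9), -1)), 2))), -1394) = Mul(Add(-1, Mul(2, Pow(Mul(4, Pow(-45, -1)), 2))), -1394) = Mul(Add(-1, Mul(2, Pow(Mul(4, Rational(-1, 45)), 2))), -1394) = Mul(Add(-1, Mul(2, Pow(Rational(-4, 45), 2))), -1394) = Mul(Add(-1, Mul(2, Rational(16, 2025))), -1394) = Mul(Add(-1, Rational(32, 2025)), -1394) = Mul(Rational(-1993, 2025), -1394) = Rational(2778242, 2025)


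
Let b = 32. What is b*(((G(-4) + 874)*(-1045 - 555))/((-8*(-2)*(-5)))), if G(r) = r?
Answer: 556800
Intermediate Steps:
b*(((G(-4) + 874)*(-1045 - 555))/((-8*(-2)*(-5)))) = 32*(((-4 + 874)*(-1045 - 555))/((-8*(-2)*(-5)))) = 32*((870*(-1600))/((16*(-5)))) = 32*(-1392000/(-80)) = 32*(-1392000*(-1/80)) = 32*17400 = 556800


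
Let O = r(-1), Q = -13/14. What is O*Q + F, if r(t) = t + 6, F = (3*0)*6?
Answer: -65/14 ≈ -4.6429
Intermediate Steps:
F = 0 (F = 0*6 = 0)
Q = -13/14 (Q = -13*1/14 = -13/14 ≈ -0.92857)
r(t) = 6 + t
O = 5 (O = 6 - 1 = 5)
O*Q + F = 5*(-13/14) + 0 = -65/14 + 0 = -65/14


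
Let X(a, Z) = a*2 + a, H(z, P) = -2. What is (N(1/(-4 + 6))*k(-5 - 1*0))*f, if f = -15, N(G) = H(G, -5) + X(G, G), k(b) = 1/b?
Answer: -3/2 ≈ -1.5000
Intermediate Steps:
X(a, Z) = 3*a (X(a, Z) = 2*a + a = 3*a)
N(G) = -2 + 3*G
(N(1/(-4 + 6))*k(-5 - 1*0))*f = ((-2 + 3/(-4 + 6))/(-5 - 1*0))*(-15) = ((-2 + 3/2)/(-5 + 0))*(-15) = ((-2 + 3*(1/2))/(-5))*(-15) = ((-2 + 3/2)*(-1/5))*(-15) = -1/2*(-1/5)*(-15) = (1/10)*(-15) = -3/2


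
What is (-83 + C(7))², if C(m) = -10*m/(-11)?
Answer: 710649/121 ≈ 5873.1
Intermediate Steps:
C(m) = 10*m/11 (C(m) = -10*m*(-1/11) = 10*m/11)
(-83 + C(7))² = (-83 + (10/11)*7)² = (-83 + 70/11)² = (-843/11)² = 710649/121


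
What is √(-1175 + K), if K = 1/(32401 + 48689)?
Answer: I*√858479548490/27030 ≈ 34.278*I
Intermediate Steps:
K = 1/81090 ≈ 1.2332e-5
√(-1175 + K) = √(-1175 + 1/81090) = √(-95280749/81090) = I*√858479548490/27030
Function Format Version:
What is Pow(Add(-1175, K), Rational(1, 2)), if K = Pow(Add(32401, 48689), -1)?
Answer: Mul(Rational(1, 27030), I, Pow(858479548490, Rational(1, 2))) ≈ Mul(34.278, I)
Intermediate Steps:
K = Rational(1, 81090) (K = Pow(81090, -1) = Rational(1, 81090) ≈ 1.2332e-5)
Pow(Add(-1175, K), Rational(1, 2)) = Pow(Add(-1175, Rational(1, 81090)), Rational(1, 2)) = Pow(Rational(-95280749, 81090), Rational(1, 2)) = Mul(Rational(1, 27030), I, Pow(858479548490, Rational(1, 2)))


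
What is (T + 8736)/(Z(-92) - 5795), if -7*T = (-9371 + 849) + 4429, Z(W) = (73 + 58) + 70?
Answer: -65245/39158 ≈ -1.6662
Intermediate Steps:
Z(W) = 201 (Z(W) = 131 + 70 = 201)
T = 4093/7 (T = -((-9371 + 849) + 4429)/7 = -(-8522 + 4429)/7 = -1/7*(-4093) = 4093/7 ≈ 584.71)
(T + 8736)/(Z(-92) - 5795) = (4093/7 + 8736)/(201 - 5795) = (65245/7)/(-5594) = (65245/7)*(-1/5594) = -65245/39158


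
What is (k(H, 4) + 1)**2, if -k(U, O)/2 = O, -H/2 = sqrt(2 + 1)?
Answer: 49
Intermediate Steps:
H = -2*sqrt(3) (H = -2*sqrt(2 + 1) = -2*sqrt(3) ≈ -3.4641)
k(U, O) = -2*O
(k(H, 4) + 1)**2 = (-2*4 + 1)**2 = (-8 + 1)**2 = (-7)**2 = 49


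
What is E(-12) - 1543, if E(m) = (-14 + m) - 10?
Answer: -1579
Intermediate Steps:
E(m) = -24 + m
E(-12) - 1543 = (-24 - 12) - 1543 = -36 - 1543 = -1579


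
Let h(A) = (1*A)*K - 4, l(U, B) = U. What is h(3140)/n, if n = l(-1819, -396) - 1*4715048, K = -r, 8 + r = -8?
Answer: -50236/4716867 ≈ -0.010650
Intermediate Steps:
r = -16 (r = -8 - 8 = -16)
K = 16 (K = -1*(-16) = 16)
n = -4716867 (n = -1819 - 1*4715048 = -1819 - 4715048 = -4716867)
h(A) = -4 + 16*A (h(A) = (1*A)*16 - 4 = A*16 - 4 = 16*A - 4 = -4 + 16*A)
h(3140)/n = (-4 + 16*3140)/(-4716867) = (-4 + 50240)*(-1/4716867) = 50236*(-1/4716867) = -50236/4716867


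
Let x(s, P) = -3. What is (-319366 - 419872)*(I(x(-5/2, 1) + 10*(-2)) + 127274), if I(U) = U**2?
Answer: -94476834114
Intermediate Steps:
(-319366 - 419872)*(I(x(-5/2, 1) + 10*(-2)) + 127274) = (-319366 - 419872)*((-3 + 10*(-2))**2 + 127274) = -739238*((-3 - 20)**2 + 127274) = -739238*((-23)**2 + 127274) = -739238*(529 + 127274) = -739238*127803 = -94476834114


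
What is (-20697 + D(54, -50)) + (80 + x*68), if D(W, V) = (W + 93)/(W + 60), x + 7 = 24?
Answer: -739469/38 ≈ -19460.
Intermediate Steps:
x = 17 (x = -7 + 24 = 17)
D(W, V) = (93 + W)/(60 + W)
(-20697 + D(54, -50)) + (80 + x*68) = (-20697 + (93 + 54)/(60 + 54)) + (80 + 17*68) = (-20697 + 147/114) + (80 + 1156) = (-20697 + (1/114)*147) + 1236 = (-20697 + 49/38) + 1236 = -786437/38 + 1236 = -739469/38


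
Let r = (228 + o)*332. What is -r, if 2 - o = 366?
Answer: 45152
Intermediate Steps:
o = -364 (o = 2 - 1*366 = 2 - 366 = -364)
r = -45152 (r = (228 - 364)*332 = -136*332 = -45152)
-r = -1*(-45152) = 45152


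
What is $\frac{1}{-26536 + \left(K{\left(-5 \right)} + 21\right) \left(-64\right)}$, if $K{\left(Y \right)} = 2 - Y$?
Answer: $- \frac{1}{28328} \approx -3.5301 \cdot 10^{-5}$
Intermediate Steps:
$\frac{1}{-26536 + \left(K{\left(-5 \right)} + 21\right) \left(-64\right)} = \frac{1}{-26536 + \left(\left(2 - -5\right) + 21\right) \left(-64\right)} = \frac{1}{-26536 + \left(\left(2 + 5\right) + 21\right) \left(-64\right)} = \frac{1}{-26536 + \left(7 + 21\right) \left(-64\right)} = \frac{1}{-26536 + 28 \left(-64\right)} = \frac{1}{-26536 - 1792} = \frac{1}{-28328} = - \frac{1}{28328}$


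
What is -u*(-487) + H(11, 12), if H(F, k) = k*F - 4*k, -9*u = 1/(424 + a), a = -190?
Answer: 176417/2106 ≈ 83.769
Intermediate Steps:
u = -1/2106 (u = -1/(9*(424 - 190)) = -⅑/234 = -⅑*1/234 = -1/2106 ≈ -0.00047483)
H(F, k) = -4*k + F*k (H(F, k) = F*k - 4*k = -4*k + F*k)
-u*(-487) + H(11, 12) = -1*(-1/2106)*(-487) + 12*(-4 + 11) = (1/2106)*(-487) + 12*7 = -487/2106 + 84 = 176417/2106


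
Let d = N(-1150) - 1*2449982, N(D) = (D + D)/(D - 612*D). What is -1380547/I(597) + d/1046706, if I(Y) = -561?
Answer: 147011934872993/59796743721 ≈ 2458.5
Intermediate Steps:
N(D) = -2/611 (N(D) = (2*D)/((-611*D)) = (2*D)*(-1/(611*D)) = -2/611)
d = -1496939004/611 (d = -2/611 - 1*2449982 = -2/611 - 2449982 = -1496939004/611 ≈ -2.4500e+6)
-1380547/I(597) + d/1046706 = -1380547/(-561) - 1496939004/611/1046706 = -1380547*(-1/561) - 1496939004/611*1/1046706 = 1380547/561 - 249489834/106589561 = 147011934872993/59796743721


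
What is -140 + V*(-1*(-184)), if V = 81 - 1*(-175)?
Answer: 46964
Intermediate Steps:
V = 256 (V = 81 + 175 = 256)
-140 + V*(-1*(-184)) = -140 + 256*(-1*(-184)) = -140 + 256*184 = -140 + 47104 = 46964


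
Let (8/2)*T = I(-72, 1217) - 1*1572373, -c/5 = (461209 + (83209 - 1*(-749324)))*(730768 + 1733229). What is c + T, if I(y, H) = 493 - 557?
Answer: -63755529707917/4 ≈ -1.5939e+13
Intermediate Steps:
I(y, H) = -64
c = -15938882033870 (c = -5*(461209 + (83209 - 1*(-749324)))*(730768 + 1733229) = -5*(461209 + (83209 + 749324))*2463997 = -5*(461209 + 832533)*2463997 = -6468710*2463997 = -5*3187776406774 = -15938882033870)
T = -1572437/4 (T = (-64 - 1*1572373)/4 = (-64 - 1572373)/4 = (¼)*(-1572437) = -1572437/4 ≈ -3.9311e+5)
c + T = -15938882033870 - 1572437/4 = -63755529707917/4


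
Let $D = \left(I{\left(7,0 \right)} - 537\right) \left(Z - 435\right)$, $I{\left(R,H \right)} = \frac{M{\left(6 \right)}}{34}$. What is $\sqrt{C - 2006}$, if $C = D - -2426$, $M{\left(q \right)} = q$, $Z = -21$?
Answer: $\frac{2 \sqrt{17716533}}{17} \approx 495.19$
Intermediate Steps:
$I{\left(R,H \right)} = \frac{3}{17}$ ($I{\left(R,H \right)} = \frac{6}{34} = 6 \cdot \frac{1}{34} = \frac{3}{17}$)
$D = \frac{4161456}{17}$ ($D = \left(\frac{3}{17} - 537\right) \left(-21 - 435\right) = \left(- \frac{9126}{17}\right) \left(-456\right) = \frac{4161456}{17} \approx 2.4479 \cdot 10^{5}$)
$C = \frac{4202698}{17}$ ($C = \frac{4161456}{17} - -2426 = \frac{4161456}{17} + 2426 = \frac{4202698}{17} \approx 2.4722 \cdot 10^{5}$)
$\sqrt{C - 2006} = \sqrt{\frac{4202698}{17} - 2006} = \sqrt{\frac{4168596}{17}} = \frac{2 \sqrt{17716533}}{17}$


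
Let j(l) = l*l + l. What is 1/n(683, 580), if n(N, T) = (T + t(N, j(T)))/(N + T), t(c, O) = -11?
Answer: 1263/569 ≈ 2.2197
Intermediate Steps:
j(l) = l + l² (j(l) = l² + l = l + l²)
n(N, T) = (-11 + T)/(N + T) (n(N, T) = (T - 11)/(N + T) = (-11 + T)/(N + T))
1/n(683, 580) = 1/((-11 + 580)/(683 + 580)) = 1/(569/1263) = 1263/569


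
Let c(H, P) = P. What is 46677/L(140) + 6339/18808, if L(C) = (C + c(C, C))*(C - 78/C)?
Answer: 281350233/183584888 ≈ 1.5325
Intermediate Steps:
L(C) = 2*C*(C - 78/C) (L(C) = (C + C)*(C - 78/C) = (2*C)*(C - 78/C) = 2*C*(C - 78/C))
46677/L(140) + 6339/18808 = 46677/(-156 + 2*140²) + 6339/18808 = 46677/(-156 + 2*19600) + 6339*(1/18808) = 46677/(-156 + 39200) + 6339/18808 = 46677/39044 + 6339/18808 = 281350233/183584888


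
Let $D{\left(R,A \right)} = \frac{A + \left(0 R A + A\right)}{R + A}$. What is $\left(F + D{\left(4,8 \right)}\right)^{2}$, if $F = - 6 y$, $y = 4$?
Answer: $\frac{4624}{9} \approx 513.78$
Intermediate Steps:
$D{\left(R,A \right)} = \frac{2 A}{A + R}$ ($D{\left(R,A \right)} = \frac{A + \left(0 A + A\right)}{A + R} = \frac{A + \left(0 + A\right)}{A + R} = \frac{A + A}{A + R} = \frac{2 A}{A + R}$)
$F = -24$ ($F = \left(-6\right) 4 = -24$)
$\left(F + D{\left(4,8 \right)}\right)^{2} = \left(-24 + 2 \cdot 8 \frac{1}{8 + 4}\right)^{2} = \left(-24 + 2 \cdot 8 \cdot \frac{1}{12}\right)^{2} = \left(-24 + \frac{4}{3}\right)^{2} = \left(- \frac{68}{3}\right)^{2} = \frac{4624}{9}$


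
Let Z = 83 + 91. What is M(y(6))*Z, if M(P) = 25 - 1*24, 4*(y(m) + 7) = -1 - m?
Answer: 174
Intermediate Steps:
y(m) = -29/4 - m/4 (y(m) = -7 + (-1 - m)/4 = -7 + (-1/4 - m/4) = -29/4 - m/4)
M(P) = 1 (M(P) = 25 - 24 = 1)
Z = 174
M(y(6))*Z = 1*174 = 174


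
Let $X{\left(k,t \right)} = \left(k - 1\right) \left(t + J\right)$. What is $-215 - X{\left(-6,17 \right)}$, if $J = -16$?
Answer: $-208$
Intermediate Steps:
$X{\left(k,t \right)} = \left(-1 + k\right) \left(-16 + t\right)$ ($X{\left(k,t \right)} = \left(k - 1\right) \left(t - 16\right) = \left(-1 + k\right) \left(-16 + t\right)$)
$-215 - X{\left(-6,17 \right)} = -215 - \left(16 - 17 - -96 - 102\right) = -215 - \left(16 - 17 + 96 - 102\right) = -215 - -7 = -215 + 7 = -208$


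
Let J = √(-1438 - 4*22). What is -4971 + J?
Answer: -4971 + I*√1526 ≈ -4971.0 + 39.064*I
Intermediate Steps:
J = I*√1526 (J = √(-1438 - 88) = √(-1526) = I*√1526 ≈ 39.064*I)
-4971 + J = -4971 + I*√1526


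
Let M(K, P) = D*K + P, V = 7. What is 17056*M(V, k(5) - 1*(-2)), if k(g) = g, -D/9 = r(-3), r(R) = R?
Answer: 3342976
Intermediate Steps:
D = 27 (D = -9*(-3) = 27)
M(K, P) = P + 27*K (M(K, P) = 27*K + P = P + 27*K)
17056*M(V, k(5) - 1*(-2)) = 17056*((5 - 1*(-2)) + 27*7) = 17056*((5 + 2) + 189) = 17056*(7 + 189) = 17056*196 = 3342976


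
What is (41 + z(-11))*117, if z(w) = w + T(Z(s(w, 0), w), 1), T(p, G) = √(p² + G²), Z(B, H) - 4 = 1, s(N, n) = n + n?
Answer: 3510 + 117*√26 ≈ 4106.6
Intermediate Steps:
s(N, n) = 2*n
Z(B, H) = 5 (Z(B, H) = 4 + 1 = 5)
T(p, G) = √(G² + p²)
z(w) = w + √26 (z(w) = w + √(1² + 5²) = w + √(1 + 25) = w + √26)
(41 + z(-11))*117 = (41 + (-11 + √26))*117 = (30 + √26)*117 = 3510 + 117*√26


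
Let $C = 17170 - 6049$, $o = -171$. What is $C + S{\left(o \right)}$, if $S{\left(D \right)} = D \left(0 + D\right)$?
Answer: $40362$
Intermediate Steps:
$S{\left(D \right)} = D^{2}$ ($S{\left(D \right)} = D D = D^{2}$)
$C = 11121$ ($C = 17170 - 6049 = 11121$)
$C + S{\left(o \right)} = 11121 + \left(-171\right)^{2} = 11121 + 29241 = 40362$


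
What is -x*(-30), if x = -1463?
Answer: -43890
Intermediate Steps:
-x*(-30) = -(-1463)*(-30) = -1*43890 = -43890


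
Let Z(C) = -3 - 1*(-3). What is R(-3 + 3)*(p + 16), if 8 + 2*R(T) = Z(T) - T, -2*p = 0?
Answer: -64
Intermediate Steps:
p = 0 (p = -½*0 = 0)
Z(C) = 0 (Z(C) = -3 + 3 = 0)
R(T) = -4 - T/2 (R(T) = -4 + (0 - T)/2 = -4 + (-T)/2 = -4 - T/2)
R(-3 + 3)*(p + 16) = (-4 - (-3 + 3)/2)*(0 + 16) = (-4 - ½*0)*16 = (-4 + 0)*16 = -4*16 = -64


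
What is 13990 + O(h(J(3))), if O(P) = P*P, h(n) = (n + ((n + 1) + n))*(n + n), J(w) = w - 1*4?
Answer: 14006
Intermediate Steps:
J(w) = -4 + w (J(w) = w - 4 = -4 + w)
h(n) = 2*n*(1 + 3*n) (h(n) = (n + ((1 + n) + n))*(2*n) = (n + (1 + 2*n))*(2*n) = (1 + 3*n)*(2*n) = 2*n*(1 + 3*n))
O(P) = P²
13990 + O(h(J(3))) = 13990 + (2*(-4 + 3)*(1 + 3*(-4 + 3)))² = 13990 + (2*(-1)*(1 + 3*(-1)))² = 13990 + (2*(-1)*(1 - 3))² = 13990 + (2*(-1)*(-2))² = 13990 + 4² = 13990 + 16 = 14006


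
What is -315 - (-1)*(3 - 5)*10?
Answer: -335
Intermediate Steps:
-315 - (-1)*(3 - 5)*10 = -315 - (-1)*(-2*10) = -315 - (-1)*(-20) = -315 - 1*20 = -315 - 20 = -335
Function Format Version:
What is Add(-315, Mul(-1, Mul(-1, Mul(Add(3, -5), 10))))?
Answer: -335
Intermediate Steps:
Add(-315, Mul(-1, Mul(-1, Mul(Add(3, -5), 10)))) = Add(-315, Mul(-1, Mul(-1, Mul(-2, 10)))) = Add(-315, Mul(-1, Mul(-1, -20))) = Add(-315, Mul(-1, 20)) = Add(-315, -20) = -335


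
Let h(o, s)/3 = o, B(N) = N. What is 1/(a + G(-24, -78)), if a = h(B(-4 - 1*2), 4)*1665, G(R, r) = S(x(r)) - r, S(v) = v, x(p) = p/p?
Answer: -1/29891 ≈ -3.3455e-5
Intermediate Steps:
x(p) = 1
h(o, s) = 3*o
G(R, r) = 1 - r
a = -29970 (a = (3*(-4 - 1*2))*1665 = (3*(-4 - 2))*1665 = (3*(-6))*1665 = -18*1665 = -29970)
1/(a + G(-24, -78)) = 1/(-29970 + (1 - 1*(-78))) = 1/(-29970 + (1 + 78)) = 1/(-29970 + 79) = 1/(-29891) = -1/29891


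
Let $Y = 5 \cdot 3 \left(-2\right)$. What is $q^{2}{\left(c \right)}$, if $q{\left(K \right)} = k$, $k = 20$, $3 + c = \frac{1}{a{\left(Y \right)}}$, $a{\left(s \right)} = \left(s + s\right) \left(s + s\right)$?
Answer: $400$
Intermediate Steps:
$Y = -30$ ($Y = 15 \left(-2\right) = -30$)
$a{\left(s \right)} = 4 s^{2}$ ($a{\left(s \right)} = 2 s 2 s = 4 s^{2}$)
$c = - \frac{10799}{3600}$ ($c = -3 + \frac{1}{4 \left(-30\right)^{2}} = -3 + \frac{1}{4 \cdot 900} = -3 + \frac{1}{3600} = - \frac{10799}{3600} \approx -2.9997$)
$q{\left(K \right)} = 20$
$q^{2}{\left(c \right)} = 20^{2} = 400$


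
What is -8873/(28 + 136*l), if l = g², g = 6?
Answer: -8873/4924 ≈ -1.8020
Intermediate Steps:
l = 36 (l = 6² = 36)
-8873/(28 + 136*l) = -8873/(28 + 136*36) = -8873/(28 + 4896) = -8873/4924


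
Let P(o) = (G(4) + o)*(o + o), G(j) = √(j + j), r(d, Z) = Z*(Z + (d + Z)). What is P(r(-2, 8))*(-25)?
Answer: -627200 - 11200*√2 ≈ -6.4304e+5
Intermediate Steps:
r(d, Z) = Z*(d + 2*Z) (r(d, Z) = Z*(Z + (Z + d)) = Z*(d + 2*Z))
G(j) = √2*√j (G(j) = √(2*j) = √2*√j)
P(o) = 2*o*(o + 2*√2) (P(o) = (√2*√4 + o)*(o + o) = (√2*2 + o)*(2*o) = (2*√2 + o)*(2*o) = (o + 2*√2)*(2*o) = 2*o*(o + 2*√2))
P(r(-2, 8))*(-25) = (2*(8*(-2 + 2*8))*(8*(-2 + 2*8) + 2*√2))*(-25) = (2*(8*(-2 + 16))*(8*(-2 + 16) + 2*√2))*(-25) = (2*(8*14)*(8*14 + 2*√2))*(-25) = (2*112*(112 + 2*√2))*(-25) = (25088 + 448*√2)*(-25) = -627200 - 11200*√2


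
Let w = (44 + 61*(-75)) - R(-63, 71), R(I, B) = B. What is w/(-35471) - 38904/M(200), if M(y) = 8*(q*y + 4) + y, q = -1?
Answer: 57760805/2021847 ≈ 28.568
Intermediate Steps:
M(y) = 32 - 7*y (M(y) = 8*(-y + 4) + y = 8*(4 - y) + y = (32 - 8*y) + y = 32 - 7*y)
w = -4602 (w = (44 + 61*(-75)) - 1*71 = (44 - 4575) - 71 = -4531 - 71 = -4602)
w/(-35471) - 38904/M(200) = -4602/(-35471) - 38904/(32 - 7*200) = -4602*(-1/35471) - 38904/(32 - 1400) = 4602/35471 - 38904/(-1368) = 4602/35471 - 38904*(-1/1368) = 4602/35471 + 1621/57 = 57760805/2021847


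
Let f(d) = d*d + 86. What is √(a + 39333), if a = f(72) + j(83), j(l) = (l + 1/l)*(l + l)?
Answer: 3*√6487 ≈ 241.63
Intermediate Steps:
j(l) = 2*l*(l + 1/l) (j(l) = (l + 1/l)*(2*l) = 2*l*(l + 1/l))
f(d) = 86 + d² (f(d) = d² + 86 = 86 + d²)
a = 19050 (a = (86 + 72²) + (2 + 2*83²) = (86 + 5184) + (2 + 2*6889) = 5270 + (2 + 13778) = 5270 + 13780 = 19050)
√(a + 39333) = √(19050 + 39333) = √58383 = 3*√6487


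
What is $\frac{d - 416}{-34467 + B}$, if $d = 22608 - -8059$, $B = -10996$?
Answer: $- \frac{30251}{45463} \approx -0.6654$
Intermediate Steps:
$d = 30667$ ($d = 22608 + 8059 = 30667$)
$\frac{d - 416}{-34467 + B} = \frac{30667 - 416}{-34467 - 10996} = \frac{30251}{-45463} = 30251 \left(- \frac{1}{45463}\right) = - \frac{30251}{45463}$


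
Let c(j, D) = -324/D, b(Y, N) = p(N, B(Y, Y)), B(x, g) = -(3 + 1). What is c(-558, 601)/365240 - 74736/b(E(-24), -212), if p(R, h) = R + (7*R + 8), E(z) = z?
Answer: 512663812929/11579112410 ≈ 44.275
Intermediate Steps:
B(x, g) = -4 (B(x, g) = -1*4 = -4)
p(R, h) = 8 + 8*R (p(R, h) = R + (8 + 7*R) = 8 + 8*R)
b(Y, N) = 8 + 8*N
c(-558, 601)/365240 - 74736/b(E(-24), -212) = -324/601/365240 - 74736/(8 + 8*(-212)) = -324*1/601*(1/365240) - 74736/(8 - 1696) = -324/601*1/365240 - 74736/(-1688) = -81/54877310 - 74736*(-1/1688) = -81/54877310 + 9342/211 = 512663812929/11579112410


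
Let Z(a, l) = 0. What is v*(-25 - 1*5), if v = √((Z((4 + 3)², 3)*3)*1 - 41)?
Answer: -30*I*√41 ≈ -192.09*I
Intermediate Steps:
v = I*√41 (v = √((0*3)*1 - 41) = √(0*1 - 41) = √(0 - 41) = √(-41) = I*√41 ≈ 6.4031*I)
v*(-25 - 1*5) = (I*√41)*(-25 - 1*5) = (I*√41)*(-25 - 5) = (I*√41)*(-30) = -30*I*√41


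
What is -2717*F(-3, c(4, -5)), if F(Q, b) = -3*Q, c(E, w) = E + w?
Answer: -24453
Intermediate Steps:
-2717*F(-3, c(4, -5)) = -(-8151)*(-3) = -2717*9 = -24453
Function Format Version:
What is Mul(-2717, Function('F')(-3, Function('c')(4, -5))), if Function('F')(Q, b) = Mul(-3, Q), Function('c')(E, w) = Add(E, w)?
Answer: -24453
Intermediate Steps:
Mul(-2717, Function('F')(-3, Function('c')(4, -5))) = Mul(-2717, Mul(-3, -3)) = Mul(-2717, 9) = -24453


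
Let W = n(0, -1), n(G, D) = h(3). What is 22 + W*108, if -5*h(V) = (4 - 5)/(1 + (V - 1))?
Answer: 146/5 ≈ 29.200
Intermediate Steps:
h(V) = 1/(5*V) (h(V) = -(4 - 5)/(5*(1 + (V - 1))) = -(-1)/(5*(1 + (-1 + V))) = -(-1)/(5*V) = 1/(5*V))
n(G, D) = 1/15 (n(G, D) = (1/5)/3 = (1/5)*(1/3) = 1/15)
W = 1/15 ≈ 0.066667
22 + W*108 = 22 + (1/15)*108 = 22 + 36/5 = 146/5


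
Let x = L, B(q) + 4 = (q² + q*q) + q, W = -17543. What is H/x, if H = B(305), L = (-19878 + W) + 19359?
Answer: -16941/1642 ≈ -10.317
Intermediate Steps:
B(q) = -4 + q + 2*q² (B(q) = -4 + ((q² + q*q) + q) = -4 + ((q² + q²) + q) = -4 + (2*q² + q) = -4 + (q + 2*q²) = -4 + q + 2*q²)
L = -18062 (L = (-19878 - 17543) + 19359 = -37421 + 19359 = -18062)
x = -18062
H = 186351 (H = -4 + 305 + 2*305² = -4 + 305 + 2*93025 = -4 + 305 + 186050 = 186351)
H/x = 186351/(-18062) = 186351*(-1/18062) = -16941/1642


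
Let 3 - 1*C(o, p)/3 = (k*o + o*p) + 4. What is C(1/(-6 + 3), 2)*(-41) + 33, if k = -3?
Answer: 197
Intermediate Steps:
C(o, p) = -3 + 9*o - 3*o*p (C(o, p) = 9 - 3*((-3*o + o*p) + 4) = 9 - 3*(4 - 3*o + o*p) = 9 + (-12 + 9*o - 3*o*p) = -3 + 9*o - 3*o*p)
C(1/(-6 + 3), 2)*(-41) + 33 = (-3 + 9/(-6 + 3) - 3*2/(-6 + 3))*(-41) + 33 = (-3 + 9/(-3) - 3*2/(-3))*(-41) + 33 = (-3 + 9*(-⅓) - 3*(-⅓)*2)*(-41) + 33 = (-3 - 3 + 2)*(-41) + 33 = -4*(-41) + 33 = 164 + 33 = 197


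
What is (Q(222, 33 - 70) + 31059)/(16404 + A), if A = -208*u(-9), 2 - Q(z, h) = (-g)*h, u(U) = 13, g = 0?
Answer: 31061/13700 ≈ 2.2672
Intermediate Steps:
Q(z, h) = 2 (Q(z, h) = 2 - (-1*0)*h = 2 - 0*h = 2 - 1*0 = 2 + 0 = 2)
A = -2704 (A = -208*13 = -2704)
(Q(222, 33 - 70) + 31059)/(16404 + A) = (2 + 31059)/(16404 - 2704) = 31061/13700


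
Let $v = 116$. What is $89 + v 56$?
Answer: $6585$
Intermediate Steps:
$89 + v 56 = 89 + 116 \cdot 56 = 89 + 6496 = 6585$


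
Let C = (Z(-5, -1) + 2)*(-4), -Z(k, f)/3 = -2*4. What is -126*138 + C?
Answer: -17492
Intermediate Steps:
Z(k, f) = 24 (Z(k, f) = -(-6)*4 = -3*(-8) = 24)
C = -104 (C = (24 + 2)*(-4) = 26*(-4) = -104)
-126*138 + C = -126*138 - 104 = -17388 - 104 = -17492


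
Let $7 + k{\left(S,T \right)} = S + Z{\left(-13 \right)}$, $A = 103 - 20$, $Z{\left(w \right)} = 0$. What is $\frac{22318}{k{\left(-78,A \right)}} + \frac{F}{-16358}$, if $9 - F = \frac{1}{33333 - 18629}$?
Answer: $- \frac{5368115866651}{20444882720} \approx -262.57$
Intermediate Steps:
$F = \frac{132335}{14704}$ ($F = 9 - \frac{1}{33333 - 18629} = 9 - \frac{1}{14704} = \frac{132335}{14704} \approx 8.9999$)
$A = 83$ ($A = 103 - 20 = 83$)
$k{\left(S,T \right)} = -7 + S$ ($k{\left(S,T \right)} = -7 + \left(S + 0\right) = -7 + S$)
$\frac{22318}{k{\left(-78,A \right)}} + \frac{F}{-16358} = \frac{22318}{-7 - 78} + \frac{132335}{14704 \left(-16358\right)} = \frac{22318}{-85} + \frac{132335}{14704} \left(- \frac{1}{16358}\right) = 22318 \left(- \frac{1}{85}\right) - \frac{132335}{240528032} = - \frac{22318}{85} - \frac{132335}{240528032} = - \frac{5368115866651}{20444882720}$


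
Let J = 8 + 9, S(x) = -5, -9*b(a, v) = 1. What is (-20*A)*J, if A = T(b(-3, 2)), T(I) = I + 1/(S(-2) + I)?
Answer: 21590/207 ≈ 104.30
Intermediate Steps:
b(a, v) = -⅑ (b(a, v) = -⅑*1 = -⅑)
J = 17
T(I) = I + 1/(-5 + I)
A = -127/414 (A = (1 + (-⅑)² - 5*(-⅑))/(-5 - ⅑) = (1 + 1/81 + 5/9)/(-46/9) = -9/46*127/81 = -127/414 ≈ -0.30676)
(-20*A)*J = -20*(-127/414)*17 = (1270/207)*17 = 21590/207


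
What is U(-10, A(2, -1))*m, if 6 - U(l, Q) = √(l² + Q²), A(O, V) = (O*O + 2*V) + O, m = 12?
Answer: 72 - 24*√29 ≈ -57.244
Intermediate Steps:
A(O, V) = O + O² + 2*V (A(O, V) = (O² + 2*V) + O = O + O² + 2*V)
U(l, Q) = 6 - √(Q² + l²) (U(l, Q) = 6 - √(l² + Q²) = 6 - √(Q² + l²))
U(-10, A(2, -1))*m = (6 - √((2 + 2² + 2*(-1))² + (-10)²))*12 = (6 - √((2 + 4 - 2)² + 100))*12 = (6 - √(4² + 100))*12 = (6 - √(16 + 100))*12 = (6 - √116)*12 = (6 - 2*√29)*12 = 72 - 24*√29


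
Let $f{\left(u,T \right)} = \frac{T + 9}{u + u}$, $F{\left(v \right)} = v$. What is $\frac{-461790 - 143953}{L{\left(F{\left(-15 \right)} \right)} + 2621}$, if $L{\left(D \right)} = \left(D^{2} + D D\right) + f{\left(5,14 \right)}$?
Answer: $- \frac{6057430}{30733} \approx -197.1$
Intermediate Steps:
$f{\left(u,T \right)} = \frac{9 + T}{2 u}$
$L{\left(D \right)} = \frac{23}{10} + 2 D^{2}$ ($L{\left(D \right)} = \left(D^{2} + D D\right) + \frac{9 + 14}{2 \cdot 5} = \left(D^{2} + D^{2}\right) + \frac{1}{2} \cdot \frac{1}{5} \cdot 23 = 2 D^{2} + \frac{23}{10} = \frac{23}{10} + 2 D^{2}$)
$\frac{-461790 - 143953}{L{\left(F{\left(-15 \right)} \right)} + 2621} = \frac{-461790 - 143953}{\left(\frac{23}{10} + 2 \left(-15\right)^{2}\right) + 2621} = - \frac{605743}{\left(\frac{23}{10} + 2 \cdot 225\right) + 2621} = - \frac{605743}{\left(\frac{23}{10} + 450\right) + 2621} = - \frac{605743}{\frac{4523}{10} + 2621} = - \frac{605743}{\frac{30733}{10}} = \left(-605743\right) \frac{10}{30733} = - \frac{6057430}{30733}$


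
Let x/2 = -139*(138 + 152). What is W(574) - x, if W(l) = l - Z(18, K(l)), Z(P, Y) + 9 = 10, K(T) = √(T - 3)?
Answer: 81193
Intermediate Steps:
K(T) = √(-3 + T)
Z(P, Y) = 1 (Z(P, Y) = -9 + 10 = 1)
x = -80620 (x = 2*(-139*(138 + 152)) = 2*(-139*290) = 2*(-40310) = -80620)
W(l) = -1 + l (W(l) = l - 1*1 = l - 1 = -1 + l)
W(574) - x = (-1 + 574) - 1*(-80620) = 573 + 80620 = 81193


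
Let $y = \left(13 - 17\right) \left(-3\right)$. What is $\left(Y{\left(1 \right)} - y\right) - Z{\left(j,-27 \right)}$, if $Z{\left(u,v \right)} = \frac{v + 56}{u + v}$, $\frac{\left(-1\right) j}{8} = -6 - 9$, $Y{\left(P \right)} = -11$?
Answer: $- \frac{2168}{93} \approx -23.312$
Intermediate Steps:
$y = 12$ ($y = \left(-4\right) \left(-3\right) = 12$)
$j = 120$ ($j = - 8 \left(-6 - 9\right) = \left(-8\right) \left(-15\right) = 120$)
$Z{\left(u,v \right)} = \frac{56 + v}{u + v}$
$\left(Y{\left(1 \right)} - y\right) - Z{\left(j,-27 \right)} = \left(-11 - 12\right) - \frac{56 - 27}{120 - 27} = \left(-11 - 12\right) - \frac{1}{93} \cdot 29 = -23 - \frac{1}{93} \cdot 29 = -23 - \frac{29}{93} = - \frac{2168}{93}$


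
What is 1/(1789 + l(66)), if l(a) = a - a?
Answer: 1/1789 ≈ 0.00055897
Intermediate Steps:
l(a) = 0
1/(1789 + l(66)) = 1/(1789 + 0) = 1/1789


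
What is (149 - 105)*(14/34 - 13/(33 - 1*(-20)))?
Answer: 6600/901 ≈ 7.3252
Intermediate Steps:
(149 - 105)*(14/34 - 13/(33 - 1*(-20))) = 44*(14*(1/34) - 13/(33 + 20)) = 44*(7/17 - 13/53) = 44*(150/901) = 6600/901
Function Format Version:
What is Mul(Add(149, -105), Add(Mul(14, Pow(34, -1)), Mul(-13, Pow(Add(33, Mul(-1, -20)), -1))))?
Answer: Rational(6600, 901) ≈ 7.3252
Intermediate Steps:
Mul(Add(149, -105), Add(Mul(14, Pow(34, -1)), Mul(-13, Pow(Add(33, Mul(-1, -20)), -1)))) = Mul(44, Add(Mul(14, Rational(1, 34)), Mul(-13, Pow(Add(33, 20), -1)))) = Mul(44, Add(Rational(7, 17), Mul(-13, Pow(53, -1)))) = Mul(44, Add(Rational(7, 17), Mul(-13, Rational(1, 53)))) = Mul(44, Add(Rational(7, 17), Rational(-13, 53))) = Mul(44, Rational(150, 901)) = Rational(6600, 901)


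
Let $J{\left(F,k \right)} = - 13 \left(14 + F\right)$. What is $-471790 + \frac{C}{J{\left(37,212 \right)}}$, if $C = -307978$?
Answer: $- \frac{312488792}{663} \approx -4.7133 \cdot 10^{5}$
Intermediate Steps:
$J{\left(F,k \right)} = -182 - 13 F$
$-471790 + \frac{C}{J{\left(37,212 \right)}} = -471790 - \frac{307978}{-182 - 481} = -471790 - \frac{307978}{-663} = -471790 - - \frac{307978}{663} = -471790 + \frac{307978}{663} = - \frac{312488792}{663}$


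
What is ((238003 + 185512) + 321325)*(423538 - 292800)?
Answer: 97378891920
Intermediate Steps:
((238003 + 185512) + 321325)*(423538 - 292800) = (423515 + 321325)*130738 = 744840*130738 = 97378891920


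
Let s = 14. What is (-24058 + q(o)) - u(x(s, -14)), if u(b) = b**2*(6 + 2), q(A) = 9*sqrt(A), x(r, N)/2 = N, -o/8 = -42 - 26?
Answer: -30330 + 36*sqrt(34) ≈ -30120.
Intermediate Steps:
o = 544 (o = -8*(-42 - 26) = -8*(-68) = 544)
x(r, N) = 2*N
u(b) = 8*b**2 (u(b) = b**2*8 = 8*b**2)
(-24058 + q(o)) - u(x(s, -14)) = (-24058 + 9*sqrt(544)) - 8*(2*(-14))**2 = (-24058 + 9*(4*sqrt(34))) - 8*(-28)**2 = (-24058 + 36*sqrt(34)) - 8*784 = (-24058 + 36*sqrt(34)) - 1*6272 = (-24058 + 36*sqrt(34)) - 6272 = -30330 + 36*sqrt(34)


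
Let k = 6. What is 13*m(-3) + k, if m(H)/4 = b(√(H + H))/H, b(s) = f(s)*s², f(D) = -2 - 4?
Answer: -618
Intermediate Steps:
f(D) = -6
b(s) = -6*s²
m(H) = -48 (m(H) = 4*((-12*H)/H) = 4*(-12) = -48)
13*m(-3) + k = 13*(-48) + 6 = -624 + 6 = -618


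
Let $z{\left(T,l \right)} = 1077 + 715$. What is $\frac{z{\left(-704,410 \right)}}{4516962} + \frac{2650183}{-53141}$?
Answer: $- \frac{5985340337687}{120017938821} \approx -49.87$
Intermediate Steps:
$z{\left(T,l \right)} = 1792$
$\frac{z{\left(-704,410 \right)}}{4516962} + \frac{2650183}{-53141} = \frac{1792}{4516962} + \frac{2650183}{-53141} = 1792 \cdot \frac{1}{4516962} + 2650183 \left(- \frac{1}{53141}\right) = \frac{896}{2258481} - \frac{2650183}{53141} = - \frac{5985340337687}{120017938821}$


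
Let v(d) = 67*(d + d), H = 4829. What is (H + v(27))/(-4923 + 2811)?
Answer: -8447/2112 ≈ -3.9995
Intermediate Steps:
v(d) = 134*d (v(d) = 67*(2*d) = 134*d)
(H + v(27))/(-4923 + 2811) = (4829 + 134*27)/(-4923 + 2811) = (4829 + 3618)/(-2112) = 8447*(-1/2112) = -8447/2112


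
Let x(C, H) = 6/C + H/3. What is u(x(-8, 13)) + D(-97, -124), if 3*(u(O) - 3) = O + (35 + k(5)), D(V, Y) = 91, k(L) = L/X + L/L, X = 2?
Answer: 3889/36 ≈ 108.03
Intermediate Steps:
x(C, H) = 6/C + H/3 (x(C, H) = 6/C + H*(1/3) = 6/C + H/3)
k(L) = 1 + L/2 (k(L) = L/2 + L/L = L*(1/2) + 1 = L/2 + 1 = 1 + L/2)
u(O) = 95/6 + O/3 (u(O) = 3 + (O + (35 + (1 + (1/2)*5)))/3 = 3 + (O + (35 + (1 + 5/2)))/3 = 3 + (O + (35 + 7/2))/3 = 3 + (O + 77/2)/3 = 3 + (77/2 + O)/3 = 3 + (77/6 + O/3) = 95/6 + O/3)
u(x(-8, 13)) + D(-97, -124) = (95/6 + (6/(-8) + (1/3)*13)/3) + 91 = (95/6 + (6*(-1/8) + 13/3)/3) + 91 = (95/6 + (-3/4 + 13/3)/3) + 91 = (95/6 + (1/3)*(43/12)) + 91 = (95/6 + 43/36) + 91 = 613/36 + 91 = 3889/36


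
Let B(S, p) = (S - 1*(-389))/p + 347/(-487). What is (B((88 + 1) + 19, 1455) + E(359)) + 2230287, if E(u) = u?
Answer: 1580602033064/708585 ≈ 2.2306e+6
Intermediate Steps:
B(S, p) = -347/487 + (389 + S)/p (B(S, p) = (S + 389)/p + 347*(-1/487) = (389 + S)/p - 347/487 = -347/487 + (389 + S)/p)
(B((88 + 1) + 19, 1455) + E(359)) + 2230287 = ((389 + ((88 + 1) + 19) - 347/487*1455)/1455 + 359) + 2230287 = ((389 + (89 + 19) - 504885/487)/1455 + 359) + 2230287 = ((389 + 108 - 504885/487)/1455 + 359) + 2230287 = ((1/1455)*(-262846/487) + 359) + 2230287 = (-262846/708585 + 359) + 2230287 = 254119169/708585 + 2230287 = 1580602033064/708585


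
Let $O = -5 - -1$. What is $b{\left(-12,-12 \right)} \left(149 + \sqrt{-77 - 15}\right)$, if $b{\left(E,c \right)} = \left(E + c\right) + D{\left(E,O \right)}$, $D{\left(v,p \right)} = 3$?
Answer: $-3129 - 42 i \sqrt{23} \approx -3129.0 - 201.42 i$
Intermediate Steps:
$O = -4$ ($O = -5 + 1 = -4$)
$b{\left(E,c \right)} = 3 + E + c$ ($b{\left(E,c \right)} = \left(E + c\right) + 3 = 3 + E + c$)
$b{\left(-12,-12 \right)} \left(149 + \sqrt{-77 - 15}\right) = \left(3 - 12 - 12\right) \left(149 + \sqrt{-77 - 15}\right) = - 21 \left(149 + \sqrt{-92}\right) = - 21 \left(149 + 2 i \sqrt{23}\right) = -3129 - 42 i \sqrt{23}$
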